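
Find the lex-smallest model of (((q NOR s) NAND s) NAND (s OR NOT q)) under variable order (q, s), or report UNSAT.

q=1, s=0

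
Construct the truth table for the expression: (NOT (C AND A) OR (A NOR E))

E | C | A | Output
------------------
0 | 0 | 0 | 1
0 | 0 | 1 | 1
0 | 1 | 0 | 1
0 | 1 | 1 | 0
1 | 0 | 0 | 1
1 | 0 | 1 | 1
1 | 1 | 0 | 1
1 | 1 | 1 | 0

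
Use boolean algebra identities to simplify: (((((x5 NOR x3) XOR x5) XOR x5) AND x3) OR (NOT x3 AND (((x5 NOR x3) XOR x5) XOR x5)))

By distribution ((E AND v) OR (E AND NOT v) = E) then XOR self-cancellation ((E XOR v) XOR v = E):
= (x5 NOR x3)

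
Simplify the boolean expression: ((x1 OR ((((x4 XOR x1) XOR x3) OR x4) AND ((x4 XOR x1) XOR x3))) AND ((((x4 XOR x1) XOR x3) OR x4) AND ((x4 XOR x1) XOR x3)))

By absorption (E AND (E OR v) = E) then absorption (E AND (E OR v) = E):
= ((x4 XOR x1) XOR x3)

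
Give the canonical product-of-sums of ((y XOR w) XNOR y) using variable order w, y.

ΠM(2, 3) = (NOT w OR y) AND (NOT w OR NOT y)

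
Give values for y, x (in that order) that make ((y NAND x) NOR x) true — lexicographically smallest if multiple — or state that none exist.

UNSATISFIABLE - no assignment makes this expression true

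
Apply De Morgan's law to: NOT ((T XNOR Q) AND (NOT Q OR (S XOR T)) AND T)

NOT (T XNOR Q) OR NOT (NOT Q OR (S XOR T)) OR NOT T
De Morgan's: NOT(AND of terms) = OR of negations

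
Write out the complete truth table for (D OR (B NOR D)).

B | D | Output
--------------
0 | 0 | 1
0 | 1 | 1
1 | 0 | 0
1 | 1 | 1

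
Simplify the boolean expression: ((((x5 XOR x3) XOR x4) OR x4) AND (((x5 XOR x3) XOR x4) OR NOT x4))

By distribution ((E OR v) AND (E OR NOT v) = E):
= ((x5 XOR x3) XOR x4)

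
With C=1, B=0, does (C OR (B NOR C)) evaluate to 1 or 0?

Substituting: (1 OR (0 NOR 1))
= 1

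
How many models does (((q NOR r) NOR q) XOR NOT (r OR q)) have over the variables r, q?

Satisfying assignments: (0,0), (1,0)
Count: 2 out of 4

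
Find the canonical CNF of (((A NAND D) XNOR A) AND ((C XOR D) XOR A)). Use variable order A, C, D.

(A OR C OR D) AND (A OR C OR NOT D) AND (A OR NOT C OR D) AND (A OR NOT C OR NOT D) AND (NOT A OR C OR NOT D) AND (NOT A OR NOT C OR D) AND (NOT A OR NOT C OR NOT D)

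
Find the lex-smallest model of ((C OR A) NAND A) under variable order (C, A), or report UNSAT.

C=0, A=0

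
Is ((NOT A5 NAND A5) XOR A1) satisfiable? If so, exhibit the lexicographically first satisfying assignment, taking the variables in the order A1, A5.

A1=0, A5=0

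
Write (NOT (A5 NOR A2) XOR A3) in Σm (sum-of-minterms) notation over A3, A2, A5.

Σm(1, 2, 3, 4) = (NOT A3 AND NOT A2 AND A5) OR (NOT A3 AND A2 AND NOT A5) OR (NOT A3 AND A2 AND A5) OR (A3 AND NOT A2 AND NOT A5)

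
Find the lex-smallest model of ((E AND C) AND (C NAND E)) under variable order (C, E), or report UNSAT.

UNSATISFIABLE - no assignment makes this expression true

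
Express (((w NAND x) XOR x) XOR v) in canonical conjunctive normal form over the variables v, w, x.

(v OR w OR NOT x) AND (NOT v OR w OR x) AND (NOT v OR NOT w OR x) AND (NOT v OR NOT w OR NOT x)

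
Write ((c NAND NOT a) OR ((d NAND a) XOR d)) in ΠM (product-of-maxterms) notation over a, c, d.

ΠM(3) = (a OR NOT c OR NOT d)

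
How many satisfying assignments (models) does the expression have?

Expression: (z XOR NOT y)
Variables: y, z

Satisfying assignments: (0,0), (1,1)
Count: 2 out of 4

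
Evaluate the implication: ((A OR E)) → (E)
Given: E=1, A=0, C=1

Antecedent ((A OR E)) = 1; consequent (E) = 1.
1 → 1 = 1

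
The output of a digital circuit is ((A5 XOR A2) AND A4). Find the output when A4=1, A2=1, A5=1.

Substituting: ((1 XOR 1) AND 1)
= 0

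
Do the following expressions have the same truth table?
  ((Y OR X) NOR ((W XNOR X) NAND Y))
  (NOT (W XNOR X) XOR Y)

No. Counterexample: with X=0, Y=0, W=1, Expression 1 = 0 but Expression 2 = 1.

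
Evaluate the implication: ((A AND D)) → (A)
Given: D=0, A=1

Antecedent ((A AND D)) = 0; consequent (A) = 1.
0 → 1 = 1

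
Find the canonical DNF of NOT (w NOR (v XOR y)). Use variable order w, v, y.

(NOT w AND NOT v AND y) OR (NOT w AND v AND NOT y) OR (w AND NOT v AND NOT y) OR (w AND NOT v AND y) OR (w AND v AND NOT y) OR (w AND v AND y)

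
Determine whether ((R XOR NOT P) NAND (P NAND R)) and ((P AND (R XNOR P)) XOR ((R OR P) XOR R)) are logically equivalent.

No. Counterexample: with R=1, P=0, Expression 1 = 1 but Expression 2 = 0.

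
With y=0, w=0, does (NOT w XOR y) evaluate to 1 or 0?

Substituting: (NOT 0 XOR 0)
= 1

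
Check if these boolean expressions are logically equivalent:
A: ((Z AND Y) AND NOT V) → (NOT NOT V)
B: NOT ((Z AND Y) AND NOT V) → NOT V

No, Inverse is not equivalent to original (counterexample: Z=0, V=1, Y=0)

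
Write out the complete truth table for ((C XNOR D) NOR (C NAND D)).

C | D | Output
--------------
0 | 0 | 0
0 | 1 | 0
1 | 0 | 0
1 | 1 | 0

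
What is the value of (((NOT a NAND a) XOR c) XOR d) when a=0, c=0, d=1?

Substituting: (((NOT 0 NAND 0) XOR 0) XOR 1)
= 0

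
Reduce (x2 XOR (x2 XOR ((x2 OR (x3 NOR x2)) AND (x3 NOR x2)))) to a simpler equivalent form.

By XOR self-cancellation ((E XOR v) XOR v = E) then absorption (E AND (E OR v) = E):
= (x3 NOR x2)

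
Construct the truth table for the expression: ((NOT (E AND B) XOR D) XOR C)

D | B | C | E | Output
----------------------
0 | 0 | 0 | 0 | 1
0 | 0 | 0 | 1 | 1
0 | 0 | 1 | 0 | 0
0 | 0 | 1 | 1 | 0
0 | 1 | 0 | 0 | 1
0 | 1 | 0 | 1 | 0
0 | 1 | 1 | 0 | 0
0 | 1 | 1 | 1 | 1
1 | 0 | 0 | 0 | 0
1 | 0 | 0 | 1 | 0
1 | 0 | 1 | 0 | 1
1 | 0 | 1 | 1 | 1
1 | 1 | 0 | 0 | 0
1 | 1 | 0 | 1 | 1
1 | 1 | 1 | 0 | 1
1 | 1 | 1 | 1 | 0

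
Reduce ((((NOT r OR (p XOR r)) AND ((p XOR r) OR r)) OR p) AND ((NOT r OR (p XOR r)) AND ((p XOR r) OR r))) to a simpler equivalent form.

By absorption (E AND (E OR v) = E) then distribution ((E OR v) AND (E OR NOT v) = E):
= (p XOR r)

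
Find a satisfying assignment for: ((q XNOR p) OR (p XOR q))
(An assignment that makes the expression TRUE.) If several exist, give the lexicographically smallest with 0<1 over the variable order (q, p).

q=0, p=0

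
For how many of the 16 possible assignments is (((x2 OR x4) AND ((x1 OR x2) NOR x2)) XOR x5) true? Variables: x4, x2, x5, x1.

Satisfying assignments: (0,0,1,0), (0,0,1,1), (0,1,1,0), (0,1,1,1), (1,0,0,0), (1,0,1,1), (1,1,1,0), (1,1,1,1)
Count: 8 out of 16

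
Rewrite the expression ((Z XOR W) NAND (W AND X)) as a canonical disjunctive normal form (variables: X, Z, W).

(NOT X AND NOT Z AND NOT W) OR (NOT X AND NOT Z AND W) OR (NOT X AND Z AND NOT W) OR (NOT X AND Z AND W) OR (X AND NOT Z AND NOT W) OR (X AND Z AND NOT W) OR (X AND Z AND W)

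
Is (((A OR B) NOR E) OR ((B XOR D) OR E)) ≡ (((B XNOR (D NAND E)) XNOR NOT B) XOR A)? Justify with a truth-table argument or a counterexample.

No. Counterexample: with A=0, B=0, E=0, D=0, Expression 1 = 1 but Expression 2 = 0.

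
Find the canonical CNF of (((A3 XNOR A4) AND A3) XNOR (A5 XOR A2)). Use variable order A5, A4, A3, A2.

(A5 OR A4 OR A3 OR NOT A2) AND (A5 OR A4 OR NOT A3 OR NOT A2) AND (A5 OR NOT A4 OR A3 OR NOT A2) AND (A5 OR NOT A4 OR NOT A3 OR A2) AND (NOT A5 OR A4 OR A3 OR A2) AND (NOT A5 OR A4 OR NOT A3 OR A2) AND (NOT A5 OR NOT A4 OR A3 OR A2) AND (NOT A5 OR NOT A4 OR NOT A3 OR NOT A2)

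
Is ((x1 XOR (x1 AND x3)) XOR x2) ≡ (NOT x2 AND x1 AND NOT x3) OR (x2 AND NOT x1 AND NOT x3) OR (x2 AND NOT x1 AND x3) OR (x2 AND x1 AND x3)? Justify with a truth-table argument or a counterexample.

Yes, they are equivalent — the two output columns agree on all 8 assignments:
x2 | x1 | x3 | Expression 1 | Expression 2
------------------------------------------
0 | 0 | 0 | 0 | 0
0 | 0 | 1 | 0 | 0
0 | 1 | 0 | 1 | 1
0 | 1 | 1 | 0 | 0
1 | 0 | 0 | 1 | 1
1 | 0 | 1 | 1 | 1
1 | 1 | 0 | 0 | 0
1 | 1 | 1 | 1 | 1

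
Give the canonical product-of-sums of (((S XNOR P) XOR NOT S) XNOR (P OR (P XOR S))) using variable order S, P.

ΠM(2) = (NOT S OR P)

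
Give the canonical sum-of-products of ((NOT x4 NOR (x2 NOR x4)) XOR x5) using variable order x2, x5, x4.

Σm(1, 2, 5, 6) = (NOT x2 AND NOT x5 AND x4) OR (NOT x2 AND x5 AND NOT x4) OR (x2 AND NOT x5 AND x4) OR (x2 AND x5 AND NOT x4)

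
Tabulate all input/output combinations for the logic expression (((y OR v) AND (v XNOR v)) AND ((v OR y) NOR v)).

y | v | Output
--------------
0 | 0 | 0
0 | 1 | 0
1 | 0 | 0
1 | 1 | 0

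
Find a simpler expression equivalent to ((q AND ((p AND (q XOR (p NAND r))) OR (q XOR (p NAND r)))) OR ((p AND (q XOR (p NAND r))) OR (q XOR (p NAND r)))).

By absorption (E OR (E AND v) = E) then absorption (E OR (E AND v) = E):
= (q XOR (p NAND r))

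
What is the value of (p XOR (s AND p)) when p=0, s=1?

Substituting: (0 XOR (1 AND 0))
= 0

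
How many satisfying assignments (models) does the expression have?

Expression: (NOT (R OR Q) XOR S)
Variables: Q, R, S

Satisfying assignments: (0,0,0), (0,1,1), (1,0,1), (1,1,1)
Count: 4 out of 8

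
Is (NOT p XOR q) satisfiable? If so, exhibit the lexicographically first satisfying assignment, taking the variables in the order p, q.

p=0, q=0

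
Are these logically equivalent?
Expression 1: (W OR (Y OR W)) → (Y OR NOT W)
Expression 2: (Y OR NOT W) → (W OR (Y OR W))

No, Converse is not equivalent to original (counterexample: W=0, Y=0)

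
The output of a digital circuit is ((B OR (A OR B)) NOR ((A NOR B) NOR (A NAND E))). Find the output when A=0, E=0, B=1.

Substituting: ((1 OR (0 OR 1)) NOR ((0 NOR 1) NOR (0 NAND 0)))
= 0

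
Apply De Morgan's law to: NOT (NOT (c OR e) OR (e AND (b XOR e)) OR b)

(c OR e) AND NOT (e AND (b XOR e)) AND NOT b
De Morgan's: NOT(OR of terms) = AND of negations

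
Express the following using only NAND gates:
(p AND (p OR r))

((p NAND ((p NAND p) NAND (r NAND r))) NAND (p NAND ((p NAND p) NAND (r NAND r))))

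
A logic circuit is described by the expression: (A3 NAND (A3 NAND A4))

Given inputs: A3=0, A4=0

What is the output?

Substituting: (0 NAND (0 NAND 0))
= 1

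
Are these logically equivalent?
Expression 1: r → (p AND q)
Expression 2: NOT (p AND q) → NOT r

Yes, Contrapositive is always equivalent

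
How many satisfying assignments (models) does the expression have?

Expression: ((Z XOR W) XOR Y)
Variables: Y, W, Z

Satisfying assignments: (0,0,1), (0,1,0), (1,0,0), (1,1,1)
Count: 4 out of 8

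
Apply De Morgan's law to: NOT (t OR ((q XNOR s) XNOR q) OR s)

NOT t AND NOT ((q XNOR s) XNOR q) AND NOT s
De Morgan's: NOT(OR of terms) = AND of negations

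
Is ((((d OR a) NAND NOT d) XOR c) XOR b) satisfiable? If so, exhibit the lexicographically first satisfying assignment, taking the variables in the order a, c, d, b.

a=0, c=0, d=0, b=0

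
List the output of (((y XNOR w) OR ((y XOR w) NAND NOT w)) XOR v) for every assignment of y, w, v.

y | w | v | Output
------------------
0 | 0 | 0 | 1
0 | 0 | 1 | 0
0 | 1 | 0 | 1
0 | 1 | 1 | 0
1 | 0 | 0 | 0
1 | 0 | 1 | 1
1 | 1 | 0 | 1
1 | 1 | 1 | 0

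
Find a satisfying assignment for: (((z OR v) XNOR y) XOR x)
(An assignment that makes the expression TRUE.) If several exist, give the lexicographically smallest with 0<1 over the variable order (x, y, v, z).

x=0, y=0, v=0, z=0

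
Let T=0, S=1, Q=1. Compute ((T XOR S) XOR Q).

Substituting: ((0 XOR 1) XOR 1)
= 0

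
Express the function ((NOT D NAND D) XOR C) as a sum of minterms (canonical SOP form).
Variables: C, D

Σm(0, 1) = (NOT C AND NOT D) OR (NOT C AND D)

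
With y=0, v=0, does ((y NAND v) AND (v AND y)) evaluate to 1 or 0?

Substituting: ((0 NAND 0) AND (0 AND 0))
= 0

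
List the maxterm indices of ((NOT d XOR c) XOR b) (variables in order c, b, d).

ΠM(1, 2, 4, 7) = (c OR b OR NOT d) AND (c OR NOT b OR d) AND (NOT c OR b OR d) AND (NOT c OR NOT b OR NOT d)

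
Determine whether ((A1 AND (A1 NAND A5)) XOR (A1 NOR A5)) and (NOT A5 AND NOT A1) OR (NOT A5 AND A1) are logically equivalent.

Yes, they are equivalent — the two output columns agree on all 4 assignments:
A5 | A1 | Expression 1 | Expression 2
-------------------------------------
0 | 0 | 1 | 1
0 | 1 | 1 | 1
1 | 0 | 0 | 0
1 | 1 | 0 | 0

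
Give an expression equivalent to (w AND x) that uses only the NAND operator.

((w NAND x) NAND (w NAND x))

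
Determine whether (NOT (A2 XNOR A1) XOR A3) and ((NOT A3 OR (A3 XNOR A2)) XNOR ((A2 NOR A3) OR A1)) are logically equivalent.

No. Counterexample: with A3=0, A2=0, A1=0, Expression 1 = 0 but Expression 2 = 1.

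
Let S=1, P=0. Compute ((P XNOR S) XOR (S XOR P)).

Substituting: ((0 XNOR 1) XOR (1 XOR 0))
= 1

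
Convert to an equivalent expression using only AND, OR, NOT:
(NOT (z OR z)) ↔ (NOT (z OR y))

((NOT (z OR z)) AND (NOT (z OR y))) OR ((z OR z) AND (z OR y))
(Biconditional = both true or both false)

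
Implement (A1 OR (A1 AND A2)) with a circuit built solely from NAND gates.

((A1 NAND A1) NAND (((A1 NAND A2) NAND (A1 NAND A2)) NAND ((A1 NAND A2) NAND (A1 NAND A2))))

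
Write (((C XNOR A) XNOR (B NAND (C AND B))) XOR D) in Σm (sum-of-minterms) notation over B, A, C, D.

Σm(0, 3, 5, 6, 8, 10, 13, 15) = (NOT B AND NOT A AND NOT C AND NOT D) OR (NOT B AND NOT A AND C AND D) OR (NOT B AND A AND NOT C AND D) OR (NOT B AND A AND C AND NOT D) OR (B AND NOT A AND NOT C AND NOT D) OR (B AND NOT A AND C AND NOT D) OR (B AND A AND NOT C AND D) OR (B AND A AND C AND D)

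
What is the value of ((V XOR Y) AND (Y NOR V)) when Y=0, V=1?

Substituting: ((1 XOR 0) AND (0 NOR 1))
= 0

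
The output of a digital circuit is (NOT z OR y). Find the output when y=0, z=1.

Substituting: (NOT 1 OR 0)
= 0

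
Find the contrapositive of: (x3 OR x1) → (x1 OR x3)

Contrapositive: NOT (x1 OR x3) → NOT (x3 OR x1)
Note: A statement and its contrapositive are logically equivalent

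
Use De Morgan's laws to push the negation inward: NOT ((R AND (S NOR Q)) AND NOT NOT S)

NOT (R AND (S NOR Q)) OR NOT S
De Morgan's: NOT(AND of terms) = OR of negations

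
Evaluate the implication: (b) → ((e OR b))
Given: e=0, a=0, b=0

Antecedent (b) = 0; consequent ((e OR b)) = 0.
0 → 0 = 1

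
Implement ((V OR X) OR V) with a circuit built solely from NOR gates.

((((V NOR X) NOR (V NOR X)) NOR V) NOR (((V NOR X) NOR (V NOR X)) NOR V))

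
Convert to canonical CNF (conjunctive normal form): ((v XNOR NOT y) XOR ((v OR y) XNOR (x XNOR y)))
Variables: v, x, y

(v OR x OR y) AND (v OR NOT x OR NOT y) AND (NOT v OR x OR y) AND (NOT v OR x OR NOT y)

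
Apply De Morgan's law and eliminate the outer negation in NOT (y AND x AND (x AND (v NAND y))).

NOT y OR NOT x OR NOT (x AND (v NAND y))
De Morgan's: NOT(AND of terms) = OR of negations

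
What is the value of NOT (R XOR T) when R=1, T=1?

Substituting: NOT (1 XOR 1)
= 1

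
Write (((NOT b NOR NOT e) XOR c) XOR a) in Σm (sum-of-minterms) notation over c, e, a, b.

Σm(2, 3, 5, 6, 8, 9, 12, 15) = (NOT c AND NOT e AND a AND NOT b) OR (NOT c AND NOT e AND a AND b) OR (NOT c AND e AND NOT a AND b) OR (NOT c AND e AND a AND NOT b) OR (c AND NOT e AND NOT a AND NOT b) OR (c AND NOT e AND NOT a AND b) OR (c AND e AND NOT a AND NOT b) OR (c AND e AND a AND b)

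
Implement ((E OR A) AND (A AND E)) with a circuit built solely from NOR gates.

((((E NOR A) NOR (E NOR A)) NOR ((E NOR A) NOR (E NOR A))) NOR (((A NOR A) NOR (E NOR E)) NOR ((A NOR A) NOR (E NOR E))))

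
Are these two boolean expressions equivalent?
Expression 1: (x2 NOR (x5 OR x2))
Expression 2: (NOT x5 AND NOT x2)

Yes, they are equivalent — the two output columns agree on all 4 assignments:
x5 | x2 | Expression 1 | Expression 2
-------------------------------------
0 | 0 | 1 | 1
0 | 1 | 0 | 0
1 | 0 | 0 | 0
1 | 1 | 0 | 0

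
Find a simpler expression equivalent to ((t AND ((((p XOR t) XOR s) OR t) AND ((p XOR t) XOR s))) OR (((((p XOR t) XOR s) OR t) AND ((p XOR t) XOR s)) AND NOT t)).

By distribution ((E AND v) OR (E AND NOT v) = E) then absorption (E AND (E OR v) = E):
= ((p XOR t) XOR s)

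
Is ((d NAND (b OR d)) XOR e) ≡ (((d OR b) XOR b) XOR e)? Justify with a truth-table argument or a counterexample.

No. Counterexample: with d=0, b=0, e=0, Expression 1 = 1 but Expression 2 = 0.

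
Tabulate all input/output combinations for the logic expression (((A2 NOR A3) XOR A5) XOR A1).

A2 | A5 | A1 | A3 | Output
--------------------------
0 | 0 | 0 | 0 | 1
0 | 0 | 0 | 1 | 0
0 | 0 | 1 | 0 | 0
0 | 0 | 1 | 1 | 1
0 | 1 | 0 | 0 | 0
0 | 1 | 0 | 1 | 1
0 | 1 | 1 | 0 | 1
0 | 1 | 1 | 1 | 0
1 | 0 | 0 | 0 | 0
1 | 0 | 0 | 1 | 0
1 | 0 | 1 | 0 | 1
1 | 0 | 1 | 1 | 1
1 | 1 | 0 | 0 | 1
1 | 1 | 0 | 1 | 1
1 | 1 | 1 | 0 | 0
1 | 1 | 1 | 1 | 0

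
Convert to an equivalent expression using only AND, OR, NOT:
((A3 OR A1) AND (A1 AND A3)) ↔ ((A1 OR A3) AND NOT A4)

(((A3 OR A1) AND (A1 AND A3)) AND ((A1 OR A3) AND NOT A4)) OR (NOT ((A3 OR A1) AND (A1 AND A3)) AND NOT ((A1 OR A3) AND NOT A4))
(Biconditional = both true or both false)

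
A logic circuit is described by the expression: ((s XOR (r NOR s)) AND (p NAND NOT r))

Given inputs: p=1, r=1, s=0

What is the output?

Substituting: ((0 XOR (1 NOR 0)) AND (1 NAND NOT 1))
= 0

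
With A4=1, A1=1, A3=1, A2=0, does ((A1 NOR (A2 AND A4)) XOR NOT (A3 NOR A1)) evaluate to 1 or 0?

Substituting: ((1 NOR (0 AND 1)) XOR NOT (1 NOR 1))
= 1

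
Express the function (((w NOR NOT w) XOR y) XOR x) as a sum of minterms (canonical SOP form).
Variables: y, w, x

Σm(1, 3, 4, 6) = (NOT y AND NOT w AND x) OR (NOT y AND w AND x) OR (y AND NOT w AND NOT x) OR (y AND w AND NOT x)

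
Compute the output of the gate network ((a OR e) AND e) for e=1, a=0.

Substituting: ((0 OR 1) AND 1)
= 1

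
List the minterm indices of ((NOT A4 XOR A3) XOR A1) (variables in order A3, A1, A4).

Σm(0, 3, 5, 6) = (NOT A3 AND NOT A1 AND NOT A4) OR (NOT A3 AND A1 AND A4) OR (A3 AND NOT A1 AND A4) OR (A3 AND A1 AND NOT A4)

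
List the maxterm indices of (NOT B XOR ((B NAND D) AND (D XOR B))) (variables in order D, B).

ΠM(2, 3) = (NOT D OR B) AND (NOT D OR NOT B)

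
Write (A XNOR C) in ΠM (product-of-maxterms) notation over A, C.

ΠM(1, 2) = (A OR NOT C) AND (NOT A OR C)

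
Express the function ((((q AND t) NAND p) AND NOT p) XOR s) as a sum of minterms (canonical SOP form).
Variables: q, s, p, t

Σm(0, 1, 6, 7, 8, 9, 14, 15) = (NOT q AND NOT s AND NOT p AND NOT t) OR (NOT q AND NOT s AND NOT p AND t) OR (NOT q AND s AND p AND NOT t) OR (NOT q AND s AND p AND t) OR (q AND NOT s AND NOT p AND NOT t) OR (q AND NOT s AND NOT p AND t) OR (q AND s AND p AND NOT t) OR (q AND s AND p AND t)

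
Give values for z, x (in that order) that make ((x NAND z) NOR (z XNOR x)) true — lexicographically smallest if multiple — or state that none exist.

UNSATISFIABLE - no assignment makes this expression true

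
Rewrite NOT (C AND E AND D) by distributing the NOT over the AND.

NOT C OR NOT E OR NOT D
De Morgan's: NOT(AND of terms) = OR of negations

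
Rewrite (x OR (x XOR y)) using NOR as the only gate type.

((x NOR ((((x NOR y) NOR (x NOR y)) NOR ((x NOR y) NOR (x NOR y))) NOR ((((x NOR x) NOR (y NOR y)) NOR ((x NOR x) NOR (y NOR y))) NOR (((x NOR x) NOR (y NOR y)) NOR ((x NOR x) NOR (y NOR y)))))) NOR (x NOR ((((x NOR y) NOR (x NOR y)) NOR ((x NOR y) NOR (x NOR y))) NOR ((((x NOR x) NOR (y NOR y)) NOR ((x NOR x) NOR (y NOR y))) NOR (((x NOR x) NOR (y NOR y)) NOR ((x NOR x) NOR (y NOR y)))))))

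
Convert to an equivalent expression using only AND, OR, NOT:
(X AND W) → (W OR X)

NOT (X AND W) OR (W OR X)
(Implication elimination: A → B = NOT A OR B)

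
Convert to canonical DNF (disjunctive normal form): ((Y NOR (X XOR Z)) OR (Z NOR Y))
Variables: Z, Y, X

(NOT Z AND NOT Y AND NOT X) OR (NOT Z AND NOT Y AND X) OR (Z AND NOT Y AND X)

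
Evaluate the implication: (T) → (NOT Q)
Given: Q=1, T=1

Antecedent (T) = 1; consequent (NOT Q) = 0.
1 → 0 = 0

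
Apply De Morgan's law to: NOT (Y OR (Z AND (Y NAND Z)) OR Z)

NOT Y AND NOT (Z AND (Y NAND Z)) AND NOT Z
De Morgan's: NOT(OR of terms) = AND of negations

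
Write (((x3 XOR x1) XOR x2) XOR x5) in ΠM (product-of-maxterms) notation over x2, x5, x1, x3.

ΠM(0, 3, 5, 6, 9, 10, 12, 15) = (x2 OR x5 OR x1 OR x3) AND (x2 OR x5 OR NOT x1 OR NOT x3) AND (x2 OR NOT x5 OR x1 OR NOT x3) AND (x2 OR NOT x5 OR NOT x1 OR x3) AND (NOT x2 OR x5 OR x1 OR NOT x3) AND (NOT x2 OR x5 OR NOT x1 OR x3) AND (NOT x2 OR NOT x5 OR x1 OR x3) AND (NOT x2 OR NOT x5 OR NOT x1 OR NOT x3)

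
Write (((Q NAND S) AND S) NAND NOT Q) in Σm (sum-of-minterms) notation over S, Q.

Σm(0, 1, 3) = (NOT S AND NOT Q) OR (NOT S AND Q) OR (S AND Q)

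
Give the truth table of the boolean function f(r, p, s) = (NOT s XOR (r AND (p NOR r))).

r | p | s | Output
------------------
0 | 0 | 0 | 1
0 | 0 | 1 | 0
0 | 1 | 0 | 1
0 | 1 | 1 | 0
1 | 0 | 0 | 1
1 | 0 | 1 | 0
1 | 1 | 0 | 1
1 | 1 | 1 | 0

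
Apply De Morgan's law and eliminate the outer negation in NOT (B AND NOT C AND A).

NOT B OR C OR NOT A
De Morgan's: NOT(AND of terms) = OR of negations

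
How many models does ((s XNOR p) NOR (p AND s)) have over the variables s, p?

Satisfying assignments: (0,1), (1,0)
Count: 2 out of 4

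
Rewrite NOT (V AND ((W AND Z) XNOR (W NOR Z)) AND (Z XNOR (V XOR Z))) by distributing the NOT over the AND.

NOT V OR NOT ((W AND Z) XNOR (W NOR Z)) OR NOT (Z XNOR (V XOR Z))
De Morgan's: NOT(AND of terms) = OR of negations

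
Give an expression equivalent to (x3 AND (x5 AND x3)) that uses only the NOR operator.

((x3 NOR x3) NOR (((x5 NOR x5) NOR (x3 NOR x3)) NOR ((x5 NOR x5) NOR (x3 NOR x3))))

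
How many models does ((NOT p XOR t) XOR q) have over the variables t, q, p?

Satisfying assignments: (0,0,0), (0,1,1), (1,0,1), (1,1,0)
Count: 4 out of 8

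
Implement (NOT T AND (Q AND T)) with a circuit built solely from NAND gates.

(((T NAND T) NAND ((Q NAND T) NAND (Q NAND T))) NAND ((T NAND T) NAND ((Q NAND T) NAND (Q NAND T))))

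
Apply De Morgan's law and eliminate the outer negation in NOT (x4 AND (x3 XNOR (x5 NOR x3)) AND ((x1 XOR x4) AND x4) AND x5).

NOT x4 OR NOT (x3 XNOR (x5 NOR x3)) OR NOT ((x1 XOR x4) AND x4) OR NOT x5
De Morgan's: NOT(AND of terms) = OR of negations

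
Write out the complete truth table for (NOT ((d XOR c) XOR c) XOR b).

c | d | b | Output
------------------
0 | 0 | 0 | 1
0 | 0 | 1 | 0
0 | 1 | 0 | 0
0 | 1 | 1 | 1
1 | 0 | 0 | 1
1 | 0 | 1 | 0
1 | 1 | 0 | 0
1 | 1 | 1 | 1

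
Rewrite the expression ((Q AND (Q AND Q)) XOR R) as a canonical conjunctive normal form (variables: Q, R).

(Q OR R) AND (NOT Q OR NOT R)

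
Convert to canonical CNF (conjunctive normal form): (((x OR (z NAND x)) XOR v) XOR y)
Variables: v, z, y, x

(v OR z OR NOT y OR x) AND (v OR z OR NOT y OR NOT x) AND (v OR NOT z OR NOT y OR x) AND (v OR NOT z OR NOT y OR NOT x) AND (NOT v OR z OR y OR x) AND (NOT v OR z OR y OR NOT x) AND (NOT v OR NOT z OR y OR x) AND (NOT v OR NOT z OR y OR NOT x)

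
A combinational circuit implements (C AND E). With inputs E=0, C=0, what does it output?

Substituting: (0 AND 0)
= 0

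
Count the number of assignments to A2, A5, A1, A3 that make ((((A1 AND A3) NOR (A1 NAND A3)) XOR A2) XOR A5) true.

Satisfying assignments: (0,1,0,0), (0,1,0,1), (0,1,1,0), (0,1,1,1), (1,0,0,0), (1,0,0,1), (1,0,1,0), (1,0,1,1)
Count: 8 out of 16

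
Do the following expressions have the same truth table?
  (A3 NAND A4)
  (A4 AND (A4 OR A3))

No. Counterexample: with A4=0, A3=0, Expression 1 = 1 but Expression 2 = 0.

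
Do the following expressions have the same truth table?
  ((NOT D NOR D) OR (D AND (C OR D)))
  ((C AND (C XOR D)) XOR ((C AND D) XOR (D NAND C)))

No. Counterexample: with D=0, C=0, Expression 1 = 0 but Expression 2 = 1.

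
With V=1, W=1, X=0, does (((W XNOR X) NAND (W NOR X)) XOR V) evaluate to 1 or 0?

Substituting: (((1 XNOR 0) NAND (1 NOR 0)) XOR 1)
= 0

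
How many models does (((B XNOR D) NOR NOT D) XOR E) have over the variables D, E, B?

Satisfying assignments: (0,1,0), (0,1,1), (1,0,0), (1,1,1)
Count: 4 out of 8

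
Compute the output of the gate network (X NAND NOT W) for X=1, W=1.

Substituting: (1 NAND NOT 1)
= 1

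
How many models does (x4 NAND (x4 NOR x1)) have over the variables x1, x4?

Satisfying assignments: (0,0), (0,1), (1,0), (1,1)
Count: 4 out of 4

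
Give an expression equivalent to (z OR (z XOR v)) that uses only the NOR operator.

((z NOR ((((z NOR v) NOR (z NOR v)) NOR ((z NOR v) NOR (z NOR v))) NOR ((((z NOR z) NOR (v NOR v)) NOR ((z NOR z) NOR (v NOR v))) NOR (((z NOR z) NOR (v NOR v)) NOR ((z NOR z) NOR (v NOR v)))))) NOR (z NOR ((((z NOR v) NOR (z NOR v)) NOR ((z NOR v) NOR (z NOR v))) NOR ((((z NOR z) NOR (v NOR v)) NOR ((z NOR z) NOR (v NOR v))) NOR (((z NOR z) NOR (v NOR v)) NOR ((z NOR z) NOR (v NOR v)))))))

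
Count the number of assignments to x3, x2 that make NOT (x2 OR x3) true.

Satisfying assignments: (0,0)
Count: 1 out of 4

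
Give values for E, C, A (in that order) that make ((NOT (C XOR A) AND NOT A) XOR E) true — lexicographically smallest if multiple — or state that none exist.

E=0, C=0, A=0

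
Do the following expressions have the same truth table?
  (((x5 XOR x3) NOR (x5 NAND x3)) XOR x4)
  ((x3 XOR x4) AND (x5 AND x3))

No. Counterexample: with x4=1, x5=0, x3=0, Expression 1 = 1 but Expression 2 = 0.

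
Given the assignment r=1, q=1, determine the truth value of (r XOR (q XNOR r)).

Substituting: (1 XOR (1 XNOR 1))
= 0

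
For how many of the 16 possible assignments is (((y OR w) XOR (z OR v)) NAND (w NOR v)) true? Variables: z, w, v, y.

Satisfying assignments: (0,0,0,0), (0,0,1,0), (0,0,1,1), (0,1,0,0), (0,1,0,1), (0,1,1,0), (0,1,1,1), (1,0,0,1), (1,0,1,0), (1,0,1,1), (1,1,0,0), (1,1,0,1), (1,1,1,0), (1,1,1,1)
Count: 14 out of 16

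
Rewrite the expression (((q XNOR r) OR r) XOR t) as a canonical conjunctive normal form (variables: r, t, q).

(r OR t OR NOT q) AND (r OR NOT t OR q) AND (NOT r OR NOT t OR q) AND (NOT r OR NOT t OR NOT q)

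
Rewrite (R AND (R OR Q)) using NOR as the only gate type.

((R NOR R) NOR (((R NOR Q) NOR (R NOR Q)) NOR ((R NOR Q) NOR (R NOR Q))))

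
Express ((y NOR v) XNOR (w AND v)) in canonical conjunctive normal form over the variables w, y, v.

(w OR y OR v) AND (NOT w OR y OR v) AND (NOT w OR y OR NOT v) AND (NOT w OR NOT y OR NOT v)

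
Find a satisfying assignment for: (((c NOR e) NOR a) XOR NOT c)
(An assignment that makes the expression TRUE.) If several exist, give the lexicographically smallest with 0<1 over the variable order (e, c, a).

e=0, c=0, a=0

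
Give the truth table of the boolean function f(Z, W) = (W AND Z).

Z | W | Output
--------------
0 | 0 | 0
0 | 1 | 0
1 | 0 | 0
1 | 1 | 1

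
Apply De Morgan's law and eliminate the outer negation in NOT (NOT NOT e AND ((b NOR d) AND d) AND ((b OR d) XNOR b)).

NOT e OR NOT ((b NOR d) AND d) OR NOT ((b OR d) XNOR b)
De Morgan's: NOT(AND of terms) = OR of negations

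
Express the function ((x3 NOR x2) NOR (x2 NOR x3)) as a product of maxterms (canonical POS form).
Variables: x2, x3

ΠM(0) = (x2 OR x3)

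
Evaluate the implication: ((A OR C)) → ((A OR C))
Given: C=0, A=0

Antecedent ((A OR C)) = 0; consequent ((A OR C)) = 0.
0 → 0 = 1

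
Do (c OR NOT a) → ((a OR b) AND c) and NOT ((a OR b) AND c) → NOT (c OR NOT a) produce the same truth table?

Yes, Contrapositive is always equivalent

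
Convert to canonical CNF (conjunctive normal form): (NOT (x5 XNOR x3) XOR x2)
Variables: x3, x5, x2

(x3 OR x5 OR x2) AND (x3 OR NOT x5 OR NOT x2) AND (NOT x3 OR x5 OR NOT x2) AND (NOT x3 OR NOT x5 OR x2)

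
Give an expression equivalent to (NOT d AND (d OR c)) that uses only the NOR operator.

(((d NOR d) NOR (d NOR d)) NOR (((d NOR c) NOR (d NOR c)) NOR ((d NOR c) NOR (d NOR c))))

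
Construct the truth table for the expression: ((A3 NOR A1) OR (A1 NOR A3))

A3 | A1 | Output
----------------
0 | 0 | 1
0 | 1 | 0
1 | 0 | 0
1 | 1 | 0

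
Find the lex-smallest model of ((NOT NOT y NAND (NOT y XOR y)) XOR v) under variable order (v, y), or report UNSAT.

v=0, y=0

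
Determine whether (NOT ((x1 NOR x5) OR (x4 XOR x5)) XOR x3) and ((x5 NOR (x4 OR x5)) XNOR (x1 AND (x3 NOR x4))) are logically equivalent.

No. Counterexample: with x4=0, x3=0, x1=0, x5=1, Expression 1 = 0 but Expression 2 = 1.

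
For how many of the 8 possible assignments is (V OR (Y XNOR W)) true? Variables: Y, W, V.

Satisfying assignments: (0,0,0), (0,0,1), (0,1,1), (1,0,1), (1,1,0), (1,1,1)
Count: 6 out of 8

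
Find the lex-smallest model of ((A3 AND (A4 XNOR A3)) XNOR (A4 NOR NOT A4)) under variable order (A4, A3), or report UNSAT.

A4=0, A3=0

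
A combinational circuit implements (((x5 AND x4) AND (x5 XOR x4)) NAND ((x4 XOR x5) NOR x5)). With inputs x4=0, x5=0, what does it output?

Substituting: (((0 AND 0) AND (0 XOR 0)) NAND ((0 XOR 0) NOR 0))
= 1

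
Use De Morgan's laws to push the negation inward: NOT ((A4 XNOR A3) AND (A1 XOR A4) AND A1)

NOT (A4 XNOR A3) OR NOT (A1 XOR A4) OR NOT A1
De Morgan's: NOT(AND of terms) = OR of negations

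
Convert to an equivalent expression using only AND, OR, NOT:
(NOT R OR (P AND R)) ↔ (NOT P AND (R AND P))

((NOT R OR (P AND R)) AND (NOT P AND (R AND P))) OR (NOT (NOT R OR (P AND R)) AND NOT (NOT P AND (R AND P)))
(Biconditional = both true or both false)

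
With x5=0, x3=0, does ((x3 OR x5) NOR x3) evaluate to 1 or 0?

Substituting: ((0 OR 0) NOR 0)
= 1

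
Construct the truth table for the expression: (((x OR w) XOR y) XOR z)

y | x | z | w | Output
----------------------
0 | 0 | 0 | 0 | 0
0 | 0 | 0 | 1 | 1
0 | 0 | 1 | 0 | 1
0 | 0 | 1 | 1 | 0
0 | 1 | 0 | 0 | 1
0 | 1 | 0 | 1 | 1
0 | 1 | 1 | 0 | 0
0 | 1 | 1 | 1 | 0
1 | 0 | 0 | 0 | 1
1 | 0 | 0 | 1 | 0
1 | 0 | 1 | 0 | 0
1 | 0 | 1 | 1 | 1
1 | 1 | 0 | 0 | 0
1 | 1 | 0 | 1 | 0
1 | 1 | 1 | 0 | 1
1 | 1 | 1 | 1 | 1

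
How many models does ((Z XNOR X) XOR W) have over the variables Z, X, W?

Satisfying assignments: (0,0,0), (0,1,1), (1,0,1), (1,1,0)
Count: 4 out of 8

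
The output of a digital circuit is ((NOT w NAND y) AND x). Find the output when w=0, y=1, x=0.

Substituting: ((NOT 0 NAND 1) AND 0)
= 0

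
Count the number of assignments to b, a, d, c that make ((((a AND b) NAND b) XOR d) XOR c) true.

Satisfying assignments: (0,0,0,0), (0,0,1,1), (0,1,0,0), (0,1,1,1), (1,0,0,0), (1,0,1,1), (1,1,0,1), (1,1,1,0)
Count: 8 out of 16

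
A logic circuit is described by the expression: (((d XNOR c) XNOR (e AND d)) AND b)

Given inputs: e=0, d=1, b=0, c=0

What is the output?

Substituting: (((1 XNOR 0) XNOR (0 AND 1)) AND 0)
= 0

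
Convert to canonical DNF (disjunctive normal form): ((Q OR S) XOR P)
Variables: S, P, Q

(NOT S AND NOT P AND Q) OR (NOT S AND P AND NOT Q) OR (S AND NOT P AND NOT Q) OR (S AND NOT P AND Q)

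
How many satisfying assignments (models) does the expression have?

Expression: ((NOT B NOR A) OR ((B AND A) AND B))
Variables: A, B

Satisfying assignments: (0,1), (1,1)
Count: 2 out of 4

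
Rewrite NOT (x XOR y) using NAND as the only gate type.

(((x NAND (x NAND y)) NAND (y NAND (x NAND y))) NAND ((x NAND (x NAND y)) NAND (y NAND (x NAND y))))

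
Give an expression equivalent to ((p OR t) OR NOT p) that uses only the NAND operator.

((((p NAND p) NAND (t NAND t)) NAND ((p NAND p) NAND (t NAND t))) NAND ((p NAND p) NAND (p NAND p)))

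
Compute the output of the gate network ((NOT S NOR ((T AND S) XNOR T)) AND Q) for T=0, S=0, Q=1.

Substituting: ((NOT 0 NOR ((0 AND 0) XNOR 0)) AND 1)
= 0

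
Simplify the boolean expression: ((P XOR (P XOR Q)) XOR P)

By XOR self-cancellation ((E XOR v) XOR v = E):
= (P XOR Q)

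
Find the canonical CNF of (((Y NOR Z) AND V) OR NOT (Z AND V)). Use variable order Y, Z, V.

(Y OR NOT Z OR NOT V) AND (NOT Y OR NOT Z OR NOT V)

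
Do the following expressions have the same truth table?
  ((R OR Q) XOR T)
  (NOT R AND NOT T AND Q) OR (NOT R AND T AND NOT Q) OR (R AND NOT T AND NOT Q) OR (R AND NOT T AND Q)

Yes, they are equivalent — the two output columns agree on all 8 assignments:
R | T | Q | Expression 1 | Expression 2
---------------------------------------
0 | 0 | 0 | 0 | 0
0 | 0 | 1 | 1 | 1
0 | 1 | 0 | 1 | 1
0 | 1 | 1 | 0 | 0
1 | 0 | 0 | 1 | 1
1 | 0 | 1 | 1 | 1
1 | 1 | 0 | 0 | 0
1 | 1 | 1 | 0 | 0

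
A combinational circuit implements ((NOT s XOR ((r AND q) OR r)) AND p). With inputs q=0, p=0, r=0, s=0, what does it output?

Substituting: ((NOT 0 XOR ((0 AND 0) OR 0)) AND 0)
= 0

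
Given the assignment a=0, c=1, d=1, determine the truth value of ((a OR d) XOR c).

Substituting: ((0 OR 1) XOR 1)
= 0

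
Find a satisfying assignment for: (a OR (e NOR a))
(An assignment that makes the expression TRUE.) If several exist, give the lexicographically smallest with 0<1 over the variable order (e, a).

e=0, a=0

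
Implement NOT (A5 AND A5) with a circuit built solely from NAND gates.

(((A5 NAND A5) NAND (A5 NAND A5)) NAND ((A5 NAND A5) NAND (A5 NAND A5)))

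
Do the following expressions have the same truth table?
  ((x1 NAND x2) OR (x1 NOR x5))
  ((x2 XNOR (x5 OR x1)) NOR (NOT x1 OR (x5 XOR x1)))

No. Counterexample: with x5=0, x1=0, x2=0, Expression 1 = 1 but Expression 2 = 0.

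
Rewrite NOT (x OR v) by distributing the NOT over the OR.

NOT x AND NOT v
De Morgan's: NOT(OR of terms) = AND of negations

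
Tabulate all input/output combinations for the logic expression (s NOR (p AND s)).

p | s | Output
--------------
0 | 0 | 1
0 | 1 | 0
1 | 0 | 1
1 | 1 | 0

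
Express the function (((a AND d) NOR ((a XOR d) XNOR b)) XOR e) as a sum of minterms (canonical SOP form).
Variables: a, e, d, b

Σm(1, 2, 4, 7, 8, 13, 14, 15) = (NOT a AND NOT e AND NOT d AND b) OR (NOT a AND NOT e AND d AND NOT b) OR (NOT a AND e AND NOT d AND NOT b) OR (NOT a AND e AND d AND b) OR (a AND NOT e AND NOT d AND NOT b) OR (a AND e AND NOT d AND b) OR (a AND e AND d AND NOT b) OR (a AND e AND d AND b)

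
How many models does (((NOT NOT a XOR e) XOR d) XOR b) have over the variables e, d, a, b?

Satisfying assignments: (0,0,0,1), (0,0,1,0), (0,1,0,0), (0,1,1,1), (1,0,0,0), (1,0,1,1), (1,1,0,1), (1,1,1,0)
Count: 8 out of 16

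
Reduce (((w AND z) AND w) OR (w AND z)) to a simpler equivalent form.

By absorption (E OR (E AND v) = E):
= (w AND z)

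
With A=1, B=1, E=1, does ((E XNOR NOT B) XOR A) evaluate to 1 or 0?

Substituting: ((1 XNOR NOT 1) XOR 1)
= 1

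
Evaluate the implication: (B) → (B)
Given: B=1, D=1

Antecedent (B) = 1; consequent (B) = 1.
1 → 1 = 1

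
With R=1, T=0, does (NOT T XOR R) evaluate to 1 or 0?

Substituting: (NOT 0 XOR 1)
= 0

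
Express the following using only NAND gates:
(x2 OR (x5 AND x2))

((x2 NAND x2) NAND (((x5 NAND x2) NAND (x5 NAND x2)) NAND ((x5 NAND x2) NAND (x5 NAND x2))))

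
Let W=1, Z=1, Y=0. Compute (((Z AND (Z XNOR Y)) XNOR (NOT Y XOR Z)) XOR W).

Substituting: (((1 AND (1 XNOR 0)) XNOR (NOT 0 XOR 1)) XOR 1)
= 0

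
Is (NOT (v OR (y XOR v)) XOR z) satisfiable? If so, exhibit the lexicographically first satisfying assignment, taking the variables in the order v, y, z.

v=0, y=0, z=0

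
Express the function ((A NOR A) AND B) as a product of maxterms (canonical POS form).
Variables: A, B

ΠM(0, 2, 3) = (A OR B) AND (NOT A OR B) AND (NOT A OR NOT B)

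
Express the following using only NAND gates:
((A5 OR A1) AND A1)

((((A5 NAND A5) NAND (A1 NAND A1)) NAND A1) NAND (((A5 NAND A5) NAND (A1 NAND A1)) NAND A1))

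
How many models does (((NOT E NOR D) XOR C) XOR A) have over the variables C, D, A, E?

Satisfying assignments: (0,0,0,1), (0,0,1,0), (0,1,1,0), (0,1,1,1), (1,0,0,0), (1,0,1,1), (1,1,0,0), (1,1,0,1)
Count: 8 out of 16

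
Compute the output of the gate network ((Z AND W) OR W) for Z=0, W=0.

Substituting: ((0 AND 0) OR 0)
= 0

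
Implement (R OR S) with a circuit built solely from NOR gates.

((R NOR S) NOR (R NOR S))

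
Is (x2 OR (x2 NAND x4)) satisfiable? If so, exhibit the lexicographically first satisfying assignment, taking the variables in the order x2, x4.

x2=0, x4=0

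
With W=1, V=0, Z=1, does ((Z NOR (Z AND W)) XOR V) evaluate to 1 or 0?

Substituting: ((1 NOR (1 AND 1)) XOR 0)
= 0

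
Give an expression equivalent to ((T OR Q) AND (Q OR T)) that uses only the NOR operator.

((((T NOR Q) NOR (T NOR Q)) NOR ((T NOR Q) NOR (T NOR Q))) NOR (((Q NOR T) NOR (Q NOR T)) NOR ((Q NOR T) NOR (Q NOR T))))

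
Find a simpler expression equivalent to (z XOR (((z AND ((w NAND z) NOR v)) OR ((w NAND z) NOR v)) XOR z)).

By XOR self-cancellation ((E XOR v) XOR v = E) then absorption (E OR (E AND v) = E):
= ((w NAND z) NOR v)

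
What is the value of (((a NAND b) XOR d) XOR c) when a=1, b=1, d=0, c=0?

Substituting: (((1 NAND 1) XOR 0) XOR 0)
= 0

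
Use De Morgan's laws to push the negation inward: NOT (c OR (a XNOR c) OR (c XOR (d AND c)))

NOT c AND NOT (a XNOR c) AND NOT (c XOR (d AND c))
De Morgan's: NOT(OR of terms) = AND of negations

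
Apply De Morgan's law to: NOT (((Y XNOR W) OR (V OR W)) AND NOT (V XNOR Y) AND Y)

NOT ((Y XNOR W) OR (V OR W)) OR (V XNOR Y) OR NOT Y
De Morgan's: NOT(AND of terms) = OR of negations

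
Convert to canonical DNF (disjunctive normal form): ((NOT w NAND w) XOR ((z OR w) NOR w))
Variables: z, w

(NOT z AND w) OR (z AND NOT w) OR (z AND w)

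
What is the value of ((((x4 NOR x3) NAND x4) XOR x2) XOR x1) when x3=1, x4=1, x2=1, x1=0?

Substituting: ((((1 NOR 1) NAND 1) XOR 1) XOR 0)
= 0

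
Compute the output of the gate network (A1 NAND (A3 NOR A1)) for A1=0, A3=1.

Substituting: (0 NAND (1 NOR 0))
= 1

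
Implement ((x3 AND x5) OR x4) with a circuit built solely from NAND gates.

((((x3 NAND x5) NAND (x3 NAND x5)) NAND ((x3 NAND x5) NAND (x3 NAND x5))) NAND (x4 NAND x4))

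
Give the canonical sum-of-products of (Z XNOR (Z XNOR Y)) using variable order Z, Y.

Σm(1, 3) = (NOT Z AND Y) OR (Z AND Y)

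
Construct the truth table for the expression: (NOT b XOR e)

b | e | Output
--------------
0 | 0 | 1
0 | 1 | 0
1 | 0 | 0
1 | 1 | 1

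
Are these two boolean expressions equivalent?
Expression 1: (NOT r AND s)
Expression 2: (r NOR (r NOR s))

Yes, they are equivalent — the two output columns agree on all 4 assignments:
r | s | Expression 1 | Expression 2
-----------------------------------
0 | 0 | 0 | 0
0 | 1 | 1 | 1
1 | 0 | 0 | 0
1 | 1 | 0 | 0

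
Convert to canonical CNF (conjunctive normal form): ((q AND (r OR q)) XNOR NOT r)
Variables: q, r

(q OR r) AND (NOT q OR NOT r)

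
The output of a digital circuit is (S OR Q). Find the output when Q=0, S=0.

Substituting: (0 OR 0)
= 0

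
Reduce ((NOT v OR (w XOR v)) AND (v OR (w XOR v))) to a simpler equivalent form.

By distribution ((E OR v) AND (E OR NOT v) = E):
= (w XOR v)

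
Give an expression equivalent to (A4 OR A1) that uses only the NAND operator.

((A4 NAND A4) NAND (A1 NAND A1))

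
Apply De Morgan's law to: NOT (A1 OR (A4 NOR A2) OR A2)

NOT A1 AND NOT (A4 NOR A2) AND NOT A2
De Morgan's: NOT(OR of terms) = AND of negations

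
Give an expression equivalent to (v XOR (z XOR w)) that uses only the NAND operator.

((v NAND (v NAND ((z NAND (z NAND w)) NAND (w NAND (z NAND w))))) NAND (((z NAND (z NAND w)) NAND (w NAND (z NAND w))) NAND (v NAND ((z NAND (z NAND w)) NAND (w NAND (z NAND w))))))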